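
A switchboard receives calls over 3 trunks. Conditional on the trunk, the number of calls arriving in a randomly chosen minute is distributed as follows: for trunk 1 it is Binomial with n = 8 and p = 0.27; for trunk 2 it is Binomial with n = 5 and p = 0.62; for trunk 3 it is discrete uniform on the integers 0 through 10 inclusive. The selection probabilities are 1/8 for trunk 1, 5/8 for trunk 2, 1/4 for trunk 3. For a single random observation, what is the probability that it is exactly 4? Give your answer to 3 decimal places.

0.211

Conditional on each trunk, P(X = 4): 1: 0.105644; 2: 0.28075; 3: 0.0909091.
By total probability, P(X = 4) = 0.125·0.105644 + 0.625·0.28075 + 0.25·0.0909091 = 0.211402.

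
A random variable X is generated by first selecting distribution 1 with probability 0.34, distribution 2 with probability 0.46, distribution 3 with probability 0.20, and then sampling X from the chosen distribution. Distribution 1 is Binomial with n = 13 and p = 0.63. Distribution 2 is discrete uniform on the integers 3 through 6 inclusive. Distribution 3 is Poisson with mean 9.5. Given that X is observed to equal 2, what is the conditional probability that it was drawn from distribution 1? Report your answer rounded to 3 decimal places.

Likelihoods P(X=2 | ·): 1: 0.000550801; 2: 0; 3: 0.00337769.
Posterior ∝ prior × likelihood. Numerator for 1: 0.34·0.000550801 = 0.000187272.
Normalizing constant: 0.34·0.000550801 + 0.46·0 + 0.2·0.00337769 = 0.00086281.
P(1 | observation) = 0.000187272 / 0.00086281 = 0.217049.

0.217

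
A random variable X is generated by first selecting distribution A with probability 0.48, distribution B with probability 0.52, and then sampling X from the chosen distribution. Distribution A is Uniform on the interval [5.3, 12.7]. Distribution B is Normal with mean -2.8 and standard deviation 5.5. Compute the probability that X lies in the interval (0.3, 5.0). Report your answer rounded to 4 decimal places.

Conditional on each component, P(0.3 < X < 5.0): A: 0; B: 0.208432.
By total probability, P(0.3 < X < 5.0) = 0.48·0 + 0.52·0.208432 = 0.108385.

0.1084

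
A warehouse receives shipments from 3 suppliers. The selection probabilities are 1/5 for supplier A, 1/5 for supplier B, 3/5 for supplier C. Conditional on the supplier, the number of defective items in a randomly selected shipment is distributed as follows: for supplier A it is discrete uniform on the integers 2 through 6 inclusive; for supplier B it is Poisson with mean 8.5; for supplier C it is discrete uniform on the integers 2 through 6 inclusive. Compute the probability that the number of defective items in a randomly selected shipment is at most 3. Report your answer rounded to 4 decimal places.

0.3260

Conditional on each supplier, P(X ≤ 3): A: 0.4; B: 0.0301091; C: 0.4.
By total probability, P(X ≤ 3) = 0.2·0.4 + 0.2·0.0301091 + 0.6·0.4 = 0.326022.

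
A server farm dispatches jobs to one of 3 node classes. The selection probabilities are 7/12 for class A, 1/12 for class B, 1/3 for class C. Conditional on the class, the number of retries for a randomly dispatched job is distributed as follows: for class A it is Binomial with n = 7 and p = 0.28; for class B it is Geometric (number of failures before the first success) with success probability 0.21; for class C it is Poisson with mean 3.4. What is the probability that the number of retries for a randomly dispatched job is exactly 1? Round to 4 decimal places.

0.2109

Conditional on each class, P(X = 1): A: 0.273056; B: 0.1659; C: 0.113469.
By total probability, P(X = 1) = 0.583333·0.273056 + 0.0833333·0.1659 + 0.333333·0.113469 = 0.21093.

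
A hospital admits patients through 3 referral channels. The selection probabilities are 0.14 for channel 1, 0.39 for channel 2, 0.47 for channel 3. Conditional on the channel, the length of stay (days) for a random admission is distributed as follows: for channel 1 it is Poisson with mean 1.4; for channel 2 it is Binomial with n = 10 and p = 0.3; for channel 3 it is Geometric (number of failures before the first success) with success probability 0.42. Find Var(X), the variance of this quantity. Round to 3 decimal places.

3.181

Per component, 1: μ=1.4, E[X²]=3.36; 2: μ=3, E[X²]=11.1; 3: μ=1.38095, E[X²]=5.19501.
E[X] = 0.14·1.4 + 0.39·3 + 0.47·1.38095 = 2.01505.
E[X²] = 0.14·3.36 + 0.39·11.1 + 0.47·5.19501 = 7.24106.
Var(X) = E[X²] − (E[X])² = 7.24106 − 4.06042 = 3.18064.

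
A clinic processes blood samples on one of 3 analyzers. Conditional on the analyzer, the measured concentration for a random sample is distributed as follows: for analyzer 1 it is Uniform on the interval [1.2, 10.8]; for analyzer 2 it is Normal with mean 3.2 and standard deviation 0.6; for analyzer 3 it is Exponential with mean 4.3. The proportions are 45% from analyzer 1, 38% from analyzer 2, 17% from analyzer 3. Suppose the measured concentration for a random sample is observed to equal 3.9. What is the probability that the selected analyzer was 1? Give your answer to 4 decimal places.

0.2457

Likelihoods f(3.9 | ·): 1: 0.104167; 2: 0.336664; 3: 0.0938937.
Posterior ∝ prior × likelihood. Numerator for 1: 0.45·0.104167 = 0.046875.
Normalizing constant: 0.45·0.104167 + 0.38·0.336664 + 0.17·0.0938937 = 0.190769.
P(1 | observation) = 0.046875 / 0.190769 = 0.245715.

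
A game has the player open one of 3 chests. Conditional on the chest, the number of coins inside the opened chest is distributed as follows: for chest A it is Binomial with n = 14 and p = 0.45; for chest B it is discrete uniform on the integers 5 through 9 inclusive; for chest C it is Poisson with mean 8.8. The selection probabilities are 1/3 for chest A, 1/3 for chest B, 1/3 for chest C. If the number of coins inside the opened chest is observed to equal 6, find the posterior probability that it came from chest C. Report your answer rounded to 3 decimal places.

0.192

Likelihoods P(X=6 | ·): A: 0.208801; B: 0.2; C: 0.0972237.
Posterior ∝ prior × likelihood. Numerator for C: 0.333333·0.0972237 = 0.0324079.
Normalizing constant: 0.333333·0.208801 + 0.333333·0.2 + 0.333333·0.0972237 = 0.168675.
P(C | observation) = 0.0324079 / 0.168675 = 0.192132.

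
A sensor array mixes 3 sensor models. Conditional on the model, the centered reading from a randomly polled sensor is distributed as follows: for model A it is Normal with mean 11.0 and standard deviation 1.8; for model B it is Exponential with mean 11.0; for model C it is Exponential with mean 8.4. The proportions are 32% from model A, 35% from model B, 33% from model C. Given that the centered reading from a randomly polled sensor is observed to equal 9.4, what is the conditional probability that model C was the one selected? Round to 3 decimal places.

0.173

Likelihoods f(9.4 | ·): A: 0.149302; B: 0.0386797; C: 0.0388798.
Posterior ∝ prior × likelihood. Numerator for C: 0.33·0.0388798 = 0.0128303.
Normalizing constant: 0.32·0.149302 + 0.35·0.0386797 + 0.33·0.0388798 = 0.0741447.
P(C | observation) = 0.0128303 / 0.0741447 = 0.173045.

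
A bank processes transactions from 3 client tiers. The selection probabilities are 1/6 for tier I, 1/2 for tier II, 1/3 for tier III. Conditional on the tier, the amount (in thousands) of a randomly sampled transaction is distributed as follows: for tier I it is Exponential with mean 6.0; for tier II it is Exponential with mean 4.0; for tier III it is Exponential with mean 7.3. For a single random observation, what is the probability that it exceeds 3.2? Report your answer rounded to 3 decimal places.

0.537

Conditional on each tier, P(X > 3.2): I: 0.586646; II: 0.449329; III: 0.645096.
By total probability, P(X > 3.2) = 0.166667·0.586646 + 0.5·0.449329 + 0.333333·0.645096 = 0.537471.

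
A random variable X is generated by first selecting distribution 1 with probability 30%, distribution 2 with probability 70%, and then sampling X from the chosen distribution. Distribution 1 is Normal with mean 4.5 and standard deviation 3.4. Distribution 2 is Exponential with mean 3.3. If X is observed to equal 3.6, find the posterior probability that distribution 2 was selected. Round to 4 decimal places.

0.6770

Likelihoods f(3.6 | ·): 1: 0.113296; 2: 0.101791.
Posterior ∝ prior × likelihood. Numerator for 2: 0.7·0.101791 = 0.0712538.
Normalizing constant: 0.3·0.113296 + 0.7·0.101791 = 0.105243.
P(2 | observation) = 0.0712538 / 0.105243 = 0.677043.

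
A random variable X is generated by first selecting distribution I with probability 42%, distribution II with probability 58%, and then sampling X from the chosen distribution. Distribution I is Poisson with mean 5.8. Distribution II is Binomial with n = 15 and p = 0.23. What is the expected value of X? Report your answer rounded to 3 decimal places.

Component means — I: 5.8; II: 3.45.
E[X] = 0.42·5.8 + 0.58·3.45 = 4.437.

4.437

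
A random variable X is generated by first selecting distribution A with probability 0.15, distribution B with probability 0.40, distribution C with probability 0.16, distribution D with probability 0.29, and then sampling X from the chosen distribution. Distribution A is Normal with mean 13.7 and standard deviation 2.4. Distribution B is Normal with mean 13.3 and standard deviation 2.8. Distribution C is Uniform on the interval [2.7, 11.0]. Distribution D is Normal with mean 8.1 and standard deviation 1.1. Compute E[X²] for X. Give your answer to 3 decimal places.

For each component E[X²] = Var + (mean)², giving A: 193.45; B: 184.73; C: 52.6633; D: 66.82.
Overall E[X²] = 0.15·193.45 + 0.4·184.73 + 0.16·52.6633 + 0.29·66.82 = 130.713.

130.713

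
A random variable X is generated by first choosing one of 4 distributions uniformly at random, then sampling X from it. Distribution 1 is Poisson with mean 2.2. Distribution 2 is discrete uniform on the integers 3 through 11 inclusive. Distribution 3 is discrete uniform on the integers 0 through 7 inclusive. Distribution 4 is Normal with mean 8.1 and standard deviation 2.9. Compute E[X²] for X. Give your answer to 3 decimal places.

38.557

For each component E[X²] = Var + (mean)², giving 1: 7.04; 2: 55.6667; 3: 17.5; 4: 74.02.
Overall E[X²] = 0.25·7.04 + 0.25·55.6667 + 0.25·17.5 + 0.25·74.02 = 38.5567.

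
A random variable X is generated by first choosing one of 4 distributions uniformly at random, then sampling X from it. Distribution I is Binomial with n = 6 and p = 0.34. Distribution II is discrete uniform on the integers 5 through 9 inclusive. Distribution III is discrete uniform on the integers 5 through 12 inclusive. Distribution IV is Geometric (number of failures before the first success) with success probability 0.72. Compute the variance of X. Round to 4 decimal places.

Per component, I: μ=2.04, E[X²]=5.508; II: μ=7, E[X²]=51; III: μ=8.5, E[X²]=77.5; IV: μ=0.388889, E[X²]=0.691358.
E[X] = 0.25·2.04 + 0.25·7 + 0.25·8.5 + 0.25·0.388889 = 4.48222.
E[X²] = 0.25·5.508 + 0.25·51 + 0.25·77.5 + 0.25·0.691358 = 33.6748.
Var(X) = E[X²] − (E[X])² = 33.6748 − 20.0903 = 13.5845.

13.5845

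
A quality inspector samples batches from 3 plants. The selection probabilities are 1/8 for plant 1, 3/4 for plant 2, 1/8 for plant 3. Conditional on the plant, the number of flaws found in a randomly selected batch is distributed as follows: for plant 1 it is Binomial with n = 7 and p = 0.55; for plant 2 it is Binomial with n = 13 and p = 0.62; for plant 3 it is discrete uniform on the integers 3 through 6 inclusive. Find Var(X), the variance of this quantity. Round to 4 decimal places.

5.5263

Per component, 1: μ=3.85, E[X²]=16.555; 2: μ=8.06, E[X²]=68.0264; 3: μ=4.5, E[X²]=21.5.
E[X] = 0.125·3.85 + 0.75·8.06 + 0.125·4.5 = 7.08875.
E[X²] = 0.125·16.555 + 0.75·68.0264 + 0.125·21.5 = 55.7767.
Var(X) = E[X²] − (E[X])² = 55.7767 − 50.2504 = 5.5263.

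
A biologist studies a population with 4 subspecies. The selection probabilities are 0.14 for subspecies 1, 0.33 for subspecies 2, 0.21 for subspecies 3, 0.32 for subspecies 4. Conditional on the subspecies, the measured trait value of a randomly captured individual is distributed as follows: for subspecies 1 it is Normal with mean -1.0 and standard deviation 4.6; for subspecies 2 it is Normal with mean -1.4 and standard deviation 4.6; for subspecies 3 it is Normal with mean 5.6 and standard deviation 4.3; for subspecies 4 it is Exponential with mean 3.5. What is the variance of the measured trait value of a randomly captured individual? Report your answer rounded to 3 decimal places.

26.171

Per component, 1: μ=-1, E[X²]=22.16; 2: μ=-1.4, E[X²]=23.12; 3: μ=5.6, E[X²]=49.85; 4: μ=3.5, E[X²]=24.5.
E[X] = 0.14·-1 + 0.33·-1.4 + 0.21·5.6 + 0.32·3.5 = 1.694.
E[X²] = 0.14·22.16 + 0.33·23.12 + 0.21·49.85 + 0.32·24.5 = 29.0405.
Var(X) = E[X²] − (E[X])² = 29.0405 − 2.86964 = 26.1709.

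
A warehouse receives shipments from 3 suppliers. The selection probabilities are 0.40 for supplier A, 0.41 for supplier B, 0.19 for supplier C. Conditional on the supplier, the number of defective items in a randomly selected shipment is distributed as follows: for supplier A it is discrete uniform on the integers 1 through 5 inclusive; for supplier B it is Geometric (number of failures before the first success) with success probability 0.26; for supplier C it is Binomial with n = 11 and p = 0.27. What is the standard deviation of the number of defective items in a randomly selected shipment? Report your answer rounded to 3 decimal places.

Per component, A: μ=3, E[X²]=11; B: μ=2.84615, E[X²]=19.0473; C: μ=2.97, E[X²]=10.989.
E[X] = 0.4·3 + 0.41·2.84615 + 0.19·2.97 = 2.93122.
E[X²] = 0.4·11 + 0.41·19.0473 + 0.19·10.989 = 14.2973.
Var(X) = E[X²] − (E[X])² = 14.2973 − 8.59207 = 5.70525.
SD(X) = √5.70525 = 2.38857.

2.389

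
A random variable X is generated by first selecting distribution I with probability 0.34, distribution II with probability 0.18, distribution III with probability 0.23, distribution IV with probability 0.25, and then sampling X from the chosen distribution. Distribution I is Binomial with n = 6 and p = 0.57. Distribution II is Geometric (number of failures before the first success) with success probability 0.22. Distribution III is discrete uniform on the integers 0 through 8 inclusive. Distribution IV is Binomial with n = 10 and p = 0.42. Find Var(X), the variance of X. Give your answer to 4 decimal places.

Per component, I: μ=3.42, E[X²]=13.167; II: μ=3.54545, E[X²]=28.686; III: μ=4, E[X²]=22.6667; IV: μ=4.2, E[X²]=20.076.
E[X] = 0.34·3.42 + 0.18·3.54545 + 0.23·4 + 0.25·4.2 = 3.77098.
E[X²] = 0.34·13.167 + 0.18·28.686 + 0.23·22.6667 + 0.25·20.076 = 19.8726.
Var(X) = E[X²] − (E[X])² = 19.8726 − 14.2203 = 5.65228.

5.6523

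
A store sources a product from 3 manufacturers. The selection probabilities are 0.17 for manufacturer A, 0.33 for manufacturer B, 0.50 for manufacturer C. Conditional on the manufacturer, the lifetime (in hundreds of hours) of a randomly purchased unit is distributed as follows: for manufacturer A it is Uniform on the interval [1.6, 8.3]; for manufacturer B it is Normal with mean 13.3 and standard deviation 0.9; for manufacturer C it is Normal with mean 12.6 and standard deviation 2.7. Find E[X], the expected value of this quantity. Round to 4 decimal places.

11.5305

Component means — A: 4.95; B: 13.3; C: 12.6.
E[X] = 0.17·4.95 + 0.33·13.3 + 0.5·12.6 = 11.5305.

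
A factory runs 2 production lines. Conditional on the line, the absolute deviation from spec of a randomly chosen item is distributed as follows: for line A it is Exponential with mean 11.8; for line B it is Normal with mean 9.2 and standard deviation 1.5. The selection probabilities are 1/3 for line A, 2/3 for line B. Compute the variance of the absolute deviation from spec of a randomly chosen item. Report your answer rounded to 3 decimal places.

49.416

Per component, A: μ=11.8, E[X²]=278.48; B: μ=9.2, E[X²]=86.89.
E[X] = 0.333333·11.8 + 0.666667·9.2 = 10.0667.
E[X²] = 0.333333·278.48 + 0.666667·86.89 = 150.753.
Var(X) = E[X²] − (E[X])² = 150.753 − 101.338 = 49.4156.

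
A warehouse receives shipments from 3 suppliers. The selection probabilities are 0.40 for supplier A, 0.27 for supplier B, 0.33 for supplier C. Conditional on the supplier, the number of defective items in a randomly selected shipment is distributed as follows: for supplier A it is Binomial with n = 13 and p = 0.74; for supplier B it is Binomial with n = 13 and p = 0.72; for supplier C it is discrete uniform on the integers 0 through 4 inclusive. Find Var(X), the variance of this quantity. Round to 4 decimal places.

Per component, A: μ=9.62, E[X²]=95.0456; B: μ=9.36, E[X²]=90.2304; C: μ=2, E[X²]=6.
E[X] = 0.4·9.62 + 0.27·9.36 + 0.33·2 = 7.0352.
E[X²] = 0.4·95.0456 + 0.27·90.2304 + 0.33·6 = 64.3604.
Var(X) = E[X²] − (E[X])² = 64.3604 − 49.494 = 14.8664.

14.8664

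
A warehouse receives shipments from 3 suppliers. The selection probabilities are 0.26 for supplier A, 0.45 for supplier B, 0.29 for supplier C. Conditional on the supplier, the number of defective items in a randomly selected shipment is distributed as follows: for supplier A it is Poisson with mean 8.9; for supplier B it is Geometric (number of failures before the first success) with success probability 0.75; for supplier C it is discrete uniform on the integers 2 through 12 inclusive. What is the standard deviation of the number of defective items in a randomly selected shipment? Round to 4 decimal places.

4.4802

Per component, A: μ=8.9, E[X²]=88.11; B: μ=0.333333, E[X²]=0.555556; C: μ=7, E[X²]=59.
E[X] = 0.26·8.9 + 0.45·0.333333 + 0.29·7 = 4.494.
E[X²] = 0.26·88.11 + 0.45·0.555556 + 0.29·59 = 40.2686.
Var(X) = E[X²] − (E[X])² = 40.2686 − 20.196 = 20.0726.
SD(X) = √20.0726 = 4.48024.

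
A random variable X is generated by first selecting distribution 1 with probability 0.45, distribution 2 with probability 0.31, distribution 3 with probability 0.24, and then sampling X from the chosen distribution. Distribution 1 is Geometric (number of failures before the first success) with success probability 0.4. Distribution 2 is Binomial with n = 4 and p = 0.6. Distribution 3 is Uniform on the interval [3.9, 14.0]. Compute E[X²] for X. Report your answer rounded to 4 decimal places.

26.0480

For each component E[X²] = Var + (mean)², giving 1: 6; 2: 6.72; 3: 88.6033.
Overall E[X²] = 0.45·6 + 0.31·6.72 + 0.24·88.6033 = 26.048.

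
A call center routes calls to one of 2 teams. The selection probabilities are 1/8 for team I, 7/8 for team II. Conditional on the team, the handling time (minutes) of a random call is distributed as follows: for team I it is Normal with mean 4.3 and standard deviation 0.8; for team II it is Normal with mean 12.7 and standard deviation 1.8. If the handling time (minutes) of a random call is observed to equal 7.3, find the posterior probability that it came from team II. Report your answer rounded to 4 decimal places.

0.9751

Likelihoods f(7.3 | ·): I: 0.000440745; II: 0.00246214.
Posterior ∝ prior × likelihood. Numerator for II: 0.875·0.00246214 = 0.00215437.
Normalizing constant: 0.125·0.000440745 + 0.875·0.00246214 = 0.00220946.
P(II | observation) = 0.00215437 / 0.00220946 = 0.975065.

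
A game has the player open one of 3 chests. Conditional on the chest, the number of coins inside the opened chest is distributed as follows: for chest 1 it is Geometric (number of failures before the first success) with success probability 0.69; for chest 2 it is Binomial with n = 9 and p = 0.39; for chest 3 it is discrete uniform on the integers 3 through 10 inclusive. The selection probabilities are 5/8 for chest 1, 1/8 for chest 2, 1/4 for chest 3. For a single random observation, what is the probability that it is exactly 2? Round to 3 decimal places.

0.063

Conditional on each chest, P(X = 2): 1: 0.066309; 2: 0.172084; 3: 0.
By total probability, P(X = 2) = 0.625·0.066309 + 0.125·0.172084 + 0.25·0 = 0.0629536.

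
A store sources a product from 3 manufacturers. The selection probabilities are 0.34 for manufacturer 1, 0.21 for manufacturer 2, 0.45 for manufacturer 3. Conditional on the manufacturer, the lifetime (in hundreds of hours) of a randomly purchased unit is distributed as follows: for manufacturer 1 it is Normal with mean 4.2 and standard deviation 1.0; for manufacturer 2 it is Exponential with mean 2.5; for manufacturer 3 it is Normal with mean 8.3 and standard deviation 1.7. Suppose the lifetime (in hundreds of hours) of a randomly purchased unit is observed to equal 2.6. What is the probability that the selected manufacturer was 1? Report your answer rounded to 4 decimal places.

Likelihoods f(2.6 | ·): 1: 0.110921; 2: 0.141382; 3: 0.00084966.
Posterior ∝ prior × likelihood. Numerator for 1: 0.34·0.110921 = 0.0377131.
Normalizing constant: 0.34·0.110921 + 0.21·0.141382 + 0.45·0.00084966 = 0.0677856.
P(1 | observation) = 0.0377131 / 0.0677856 = 0.556358.

0.5564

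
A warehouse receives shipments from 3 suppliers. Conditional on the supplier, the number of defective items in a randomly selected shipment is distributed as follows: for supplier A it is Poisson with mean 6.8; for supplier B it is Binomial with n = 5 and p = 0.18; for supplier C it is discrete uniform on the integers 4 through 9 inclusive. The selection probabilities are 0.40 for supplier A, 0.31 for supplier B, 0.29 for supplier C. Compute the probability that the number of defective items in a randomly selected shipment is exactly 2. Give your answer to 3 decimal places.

Conditional on each supplier, P(X = 2): A: 0.0257505; B: 0.178643; C: 0.
By total probability, P(X = 2) = 0.4·0.0257505 + 0.31·0.178643 + 0.29·0 = 0.0656796.

0.066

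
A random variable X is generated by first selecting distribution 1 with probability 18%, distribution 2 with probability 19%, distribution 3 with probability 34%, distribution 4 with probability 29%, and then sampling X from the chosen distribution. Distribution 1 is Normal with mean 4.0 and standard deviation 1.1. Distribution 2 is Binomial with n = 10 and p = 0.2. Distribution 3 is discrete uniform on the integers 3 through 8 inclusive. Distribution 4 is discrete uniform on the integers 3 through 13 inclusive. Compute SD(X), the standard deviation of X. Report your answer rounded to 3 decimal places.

2.986

Per component, 1: μ=4, E[X²]=17.21; 2: μ=2, E[X²]=5.6; 3: μ=5.5, E[X²]=33.1667; 4: μ=8, E[X²]=74.
E[X] = 0.18·4 + 0.19·2 + 0.34·5.5 + 0.29·8 = 5.29.
E[X²] = 0.18·17.21 + 0.19·5.6 + 0.34·33.1667 + 0.29·74 = 36.8985.
Var(X) = E[X²] − (E[X])² = 36.8985 − 27.9841 = 8.91437.
SD(X) = √8.91437 = 2.98569.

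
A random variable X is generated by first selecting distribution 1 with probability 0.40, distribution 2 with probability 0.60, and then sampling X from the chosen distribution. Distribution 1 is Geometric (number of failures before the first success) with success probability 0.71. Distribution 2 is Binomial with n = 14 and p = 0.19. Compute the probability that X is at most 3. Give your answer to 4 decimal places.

Conditional on each component, P(X ≤ 3): 1: 0.992927; 2: 0.732106.
By total probability, P(X ≤ 3) = 0.4·0.992927 + 0.6·0.732106 = 0.836434.

0.8364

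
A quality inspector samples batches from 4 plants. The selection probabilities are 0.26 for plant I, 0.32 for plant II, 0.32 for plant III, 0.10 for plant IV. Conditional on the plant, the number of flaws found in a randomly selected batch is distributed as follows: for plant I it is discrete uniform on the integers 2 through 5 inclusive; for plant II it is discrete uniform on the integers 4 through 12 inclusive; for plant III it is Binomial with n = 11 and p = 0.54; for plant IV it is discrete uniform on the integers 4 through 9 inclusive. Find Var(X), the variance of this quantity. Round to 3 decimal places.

6.555

Per component, I: μ=3.5, E[X²]=13.5; II: μ=8, E[X²]=70.6667; III: μ=5.94, E[X²]=38.016; IV: μ=6.5, E[X²]=45.1667.
E[X] = 0.26·3.5 + 0.32·8 + 0.32·5.94 + 0.1·6.5 = 6.0208.
E[X²] = 0.26·13.5 + 0.32·70.6667 + 0.32·38.016 + 0.1·45.1667 = 42.8051.
Var(X) = E[X²] − (E[X])² = 42.8051 − 36.25 = 6.55509.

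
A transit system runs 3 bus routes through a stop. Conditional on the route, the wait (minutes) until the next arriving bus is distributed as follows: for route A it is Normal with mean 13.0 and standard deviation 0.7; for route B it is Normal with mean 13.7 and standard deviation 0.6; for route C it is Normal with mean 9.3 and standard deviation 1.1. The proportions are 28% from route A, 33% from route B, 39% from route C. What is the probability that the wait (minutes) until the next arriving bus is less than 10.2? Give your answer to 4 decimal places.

Conditional on each route, P(X < 10.2): A: 3.16712e-05; B: 2.71654e-09; C: 0.793373.
By total probability, P(X < 10.2) = 0.28·3.16712e-05 + 0.33·2.71654e-09 + 0.39·0.793373 = 0.309424.

0.3094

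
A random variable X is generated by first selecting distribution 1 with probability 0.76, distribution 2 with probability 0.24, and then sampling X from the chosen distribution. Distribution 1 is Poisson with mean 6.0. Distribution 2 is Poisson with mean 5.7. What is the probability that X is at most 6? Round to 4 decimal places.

Conditional on each component, P(X ≤ 6): 1: 0.606303; 2: 0.654366.
By total probability, P(X ≤ 6) = 0.76·0.606303 + 0.24·0.654366 = 0.617838.

0.6178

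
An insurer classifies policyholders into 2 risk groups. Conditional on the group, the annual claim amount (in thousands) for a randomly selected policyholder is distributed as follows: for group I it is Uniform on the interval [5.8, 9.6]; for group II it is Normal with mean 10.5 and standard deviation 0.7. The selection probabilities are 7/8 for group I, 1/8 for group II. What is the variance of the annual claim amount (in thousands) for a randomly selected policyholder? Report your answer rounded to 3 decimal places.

Per component, I: μ=7.7, E[X²]=60.4933; II: μ=10.5, E[X²]=110.74.
E[X] = 0.875·7.7 + 0.125·10.5 = 8.05.
E[X²] = 0.875·60.4933 + 0.125·110.74 = 66.7742.
Var(X) = E[X²] − (E[X])² = 66.7742 − 64.8025 = 1.97167.

1.972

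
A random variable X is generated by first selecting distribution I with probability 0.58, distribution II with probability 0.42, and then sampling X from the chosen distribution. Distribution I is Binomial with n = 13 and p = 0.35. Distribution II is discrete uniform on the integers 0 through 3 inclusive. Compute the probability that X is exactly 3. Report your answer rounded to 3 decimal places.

Conditional on each component, P(X = 3): I: 0.165084; II: 0.25.
By total probability, P(X = 3) = 0.58·0.165084 + 0.42·0.25 = 0.200748.

0.201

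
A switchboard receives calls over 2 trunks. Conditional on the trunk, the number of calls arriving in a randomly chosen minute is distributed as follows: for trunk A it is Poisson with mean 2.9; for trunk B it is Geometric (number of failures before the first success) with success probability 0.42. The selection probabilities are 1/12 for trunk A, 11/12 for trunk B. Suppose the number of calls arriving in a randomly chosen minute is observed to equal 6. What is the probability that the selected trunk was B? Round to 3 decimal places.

0.795

Likelihoods P(X=6 | ·): A: 0.0454571; B: 0.0159889.
Posterior ∝ prior × likelihood. Numerator for B: 0.916667·0.0159889 = 0.0146564.
Normalizing constant: 0.0833333·0.0454571 + 0.916667·0.0159889 = 0.0184445.
P(B | observation) = 0.0146564 / 0.0184445 = 0.794623.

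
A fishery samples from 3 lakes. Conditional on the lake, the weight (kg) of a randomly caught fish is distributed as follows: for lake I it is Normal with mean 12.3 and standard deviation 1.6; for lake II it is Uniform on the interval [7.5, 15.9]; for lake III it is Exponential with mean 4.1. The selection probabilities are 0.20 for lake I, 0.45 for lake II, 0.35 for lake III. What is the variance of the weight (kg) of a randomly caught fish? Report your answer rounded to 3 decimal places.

Per component, I: μ=12.3, E[X²]=153.85; II: μ=11.7, E[X²]=142.77; III: μ=4.1, E[X²]=33.62.
E[X] = 0.2·12.3 + 0.45·11.7 + 0.35·4.1 = 9.16.
E[X²] = 0.2·153.85 + 0.45·142.77 + 0.35·33.62 = 106.784.
Var(X) = E[X²] − (E[X])² = 106.784 − 83.9056 = 22.8779.

22.878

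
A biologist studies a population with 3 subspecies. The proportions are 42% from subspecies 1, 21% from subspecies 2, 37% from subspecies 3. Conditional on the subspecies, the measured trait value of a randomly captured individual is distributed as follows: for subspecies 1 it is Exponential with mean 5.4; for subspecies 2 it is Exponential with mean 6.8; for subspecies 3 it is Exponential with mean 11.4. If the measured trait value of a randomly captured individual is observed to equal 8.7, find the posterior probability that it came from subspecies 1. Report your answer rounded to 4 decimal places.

Likelihoods f(8.7 | ·): 1: 0.0369751; 2: 0.0409119; 3: 0.040894.
Posterior ∝ prior × likelihood. Numerator for 1: 0.42·0.0369751 = 0.0155295.
Normalizing constant: 0.42·0.0369751 + 0.21·0.0409119 + 0.37·0.040894 = 0.0392518.
P(1 | observation) = 0.0155295 / 0.0392518 = 0.395639.

0.3956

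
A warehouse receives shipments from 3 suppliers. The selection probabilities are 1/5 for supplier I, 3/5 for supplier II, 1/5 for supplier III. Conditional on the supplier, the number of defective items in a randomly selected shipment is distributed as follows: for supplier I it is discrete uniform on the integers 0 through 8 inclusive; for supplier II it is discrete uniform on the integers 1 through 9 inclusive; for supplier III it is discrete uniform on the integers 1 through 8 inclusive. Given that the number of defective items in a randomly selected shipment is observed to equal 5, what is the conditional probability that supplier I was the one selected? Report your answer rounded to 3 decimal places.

0.195

Likelihoods P(X=5 | ·): I: 0.111111; II: 0.111111; III: 0.125.
Posterior ∝ prior × likelihood. Numerator for I: 0.2·0.111111 = 0.0222222.
Normalizing constant: 0.2·0.111111 + 0.6·0.111111 + 0.2·0.125 = 0.113889.
P(I | observation) = 0.0222222 / 0.113889 = 0.195122.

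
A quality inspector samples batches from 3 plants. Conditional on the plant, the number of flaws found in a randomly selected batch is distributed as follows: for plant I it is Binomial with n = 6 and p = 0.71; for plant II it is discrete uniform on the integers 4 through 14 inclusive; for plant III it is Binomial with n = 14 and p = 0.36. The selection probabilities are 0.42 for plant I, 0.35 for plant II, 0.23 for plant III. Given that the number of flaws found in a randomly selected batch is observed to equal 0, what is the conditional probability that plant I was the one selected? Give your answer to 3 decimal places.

0.360

Likelihoods P(X=0 | ·): I: 0.000594823; II: 0; III: 0.00193428.
Posterior ∝ prior × likelihood. Numerator for I: 0.42·0.000594823 = 0.000249826.
Normalizing constant: 0.42·0.000594823 + 0.35·0 + 0.23·0.00193428 = 0.00069471.
P(I | observation) = 0.000249826 / 0.00069471 = 0.359611.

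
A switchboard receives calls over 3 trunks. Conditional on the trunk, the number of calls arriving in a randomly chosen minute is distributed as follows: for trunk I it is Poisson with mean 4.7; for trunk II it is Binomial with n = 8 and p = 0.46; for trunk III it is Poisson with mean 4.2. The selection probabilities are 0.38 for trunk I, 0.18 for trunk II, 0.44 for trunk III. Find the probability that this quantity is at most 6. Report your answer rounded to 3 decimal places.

Conditional on each trunk, P(X ≤ 6): I: 0.804605; II: 0.979168; III: 0.867464.
By total probability, P(X ≤ 6) = 0.38·0.804605 + 0.18·0.979168 + 0.44·0.867464 = 0.863684.

0.864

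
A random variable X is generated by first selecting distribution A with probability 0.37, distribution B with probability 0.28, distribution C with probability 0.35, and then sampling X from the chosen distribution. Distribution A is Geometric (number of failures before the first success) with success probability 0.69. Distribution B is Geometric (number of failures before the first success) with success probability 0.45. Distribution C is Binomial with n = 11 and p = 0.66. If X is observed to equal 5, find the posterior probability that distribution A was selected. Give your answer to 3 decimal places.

Likelihoods P(X=5 | ·): A: 0.00197541; B: 0.0226478; C: 0.0893789.
Posterior ∝ prior × likelihood. Numerator for A: 0.37·0.00197541 = 0.000730902.
Normalizing constant: 0.37·0.00197541 + 0.28·0.0226478 + 0.35·0.0893789 = 0.0383549.
P(A | observation) = 0.000730902 / 0.0383549 = 0.0190563.

0.019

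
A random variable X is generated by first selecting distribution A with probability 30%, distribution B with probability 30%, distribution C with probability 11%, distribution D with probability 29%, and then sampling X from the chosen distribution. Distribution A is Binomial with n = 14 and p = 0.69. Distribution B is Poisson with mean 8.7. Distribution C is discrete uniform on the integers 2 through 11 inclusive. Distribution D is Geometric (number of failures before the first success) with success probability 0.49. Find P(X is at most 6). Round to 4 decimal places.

0.4245

Conditional on each component, P(X ≤ 6): A: 0.0381192; B: 0.235488; C: 0.5; D: 0.991026.
By total probability, P(X ≤ 6) = 0.3·0.0381192 + 0.3·0.235488 + 0.11·0.5 + 0.29·0.991026 = 0.42448.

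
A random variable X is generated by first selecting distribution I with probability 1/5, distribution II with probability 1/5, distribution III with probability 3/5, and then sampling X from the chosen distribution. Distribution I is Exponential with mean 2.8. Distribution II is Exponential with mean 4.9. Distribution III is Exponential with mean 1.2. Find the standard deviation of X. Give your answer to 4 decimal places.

Per component, I: μ=2.8, E[X²]=15.68; II: μ=4.9, E[X²]=48.02; III: μ=1.2, E[X²]=2.88.
E[X] = 0.2·2.8 + 0.2·4.9 + 0.6·1.2 = 2.26.
E[X²] = 0.2·15.68 + 0.2·48.02 + 0.6·2.88 = 14.468.
Var(X) = E[X²] − (E[X])² = 14.468 − 5.1076 = 9.3604.
SD(X) = √9.3604 = 3.05948.

3.0595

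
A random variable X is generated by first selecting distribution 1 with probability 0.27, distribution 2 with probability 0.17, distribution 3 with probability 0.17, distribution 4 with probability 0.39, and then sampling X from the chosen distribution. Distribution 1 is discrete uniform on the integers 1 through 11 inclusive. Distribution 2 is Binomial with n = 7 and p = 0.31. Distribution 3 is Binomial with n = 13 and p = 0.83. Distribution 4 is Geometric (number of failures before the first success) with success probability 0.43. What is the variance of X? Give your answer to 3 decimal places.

Per component, 1: μ=6, E[X²]=46; 2: μ=2.17, E[X²]=6.2062; 3: μ=10.79, E[X²]=118.258; 4: μ=1.32558, E[X²]=4.83991.
E[X] = 0.27·6 + 0.17·2.17 + 0.17·10.79 + 0.39·1.32558 = 4.34018.
E[X²] = 0.27·46 + 0.17·6.2062 + 0.17·118.258 + 0.39·4.83991 = 35.4665.
Var(X) = E[X²] − (E[X])² = 35.4665 − 18.8371 = 16.6294.

16.629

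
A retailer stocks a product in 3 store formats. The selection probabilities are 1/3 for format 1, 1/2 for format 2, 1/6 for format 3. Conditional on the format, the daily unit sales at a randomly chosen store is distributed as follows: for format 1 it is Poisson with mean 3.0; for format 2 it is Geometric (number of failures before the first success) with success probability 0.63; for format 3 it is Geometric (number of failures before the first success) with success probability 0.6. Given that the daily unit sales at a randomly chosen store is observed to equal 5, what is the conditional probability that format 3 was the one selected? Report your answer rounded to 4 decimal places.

Likelihoods P(X=5 | ·): 1: 0.100819; 2: 0.00436867; 3: 0.006144.
Posterior ∝ prior × likelihood. Numerator for 3: 0.166667·0.006144 = 0.001024.
Normalizing constant: 0.333333·0.100819 + 0.5·0.00436867 + 0.166667·0.006144 = 0.0368146.
P(3 | observation) = 0.001024 / 0.0368146 = 0.027815.

0.0278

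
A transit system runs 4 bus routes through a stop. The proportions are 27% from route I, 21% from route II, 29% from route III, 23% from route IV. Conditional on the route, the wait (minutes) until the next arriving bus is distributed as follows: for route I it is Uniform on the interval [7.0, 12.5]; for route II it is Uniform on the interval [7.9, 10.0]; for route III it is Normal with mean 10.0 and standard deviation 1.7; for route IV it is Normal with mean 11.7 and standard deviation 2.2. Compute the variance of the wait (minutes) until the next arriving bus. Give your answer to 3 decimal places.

Per component, I: μ=9.75, E[X²]=97.5833; II: μ=8.95, E[X²]=80.47; III: μ=10, E[X²]=102.89; IV: μ=11.7, E[X²]=141.73.
E[X] = 0.27·9.75 + 0.21·8.95 + 0.29·10 + 0.23·11.7 = 10.103.
E[X²] = 0.27·97.5833 + 0.21·80.47 + 0.29·102.89 + 0.23·141.73 = 105.682.
Var(X) = E[X²] − (E[X])² = 105.682 − 102.071 = 3.61159.

3.612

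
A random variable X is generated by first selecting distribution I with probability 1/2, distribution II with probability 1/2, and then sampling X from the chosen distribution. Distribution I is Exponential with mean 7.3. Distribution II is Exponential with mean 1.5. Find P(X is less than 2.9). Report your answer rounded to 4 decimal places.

0.5916

Conditional on each component, P(X < 2.9): I: 0.327841; II: 0.855335.
By total probability, P(X < 2.9) = 0.5·0.327841 + 0.5·0.855335 = 0.591588.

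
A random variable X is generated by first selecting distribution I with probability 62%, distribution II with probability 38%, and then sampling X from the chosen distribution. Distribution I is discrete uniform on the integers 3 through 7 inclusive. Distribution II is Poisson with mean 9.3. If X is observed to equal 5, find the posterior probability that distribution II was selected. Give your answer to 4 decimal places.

Likelihoods P(X=5 | ·): I: 0.2; II: 0.0530023.
Posterior ∝ prior × likelihood. Numerator for II: 0.38·0.0530023 = 0.0201409.
Normalizing constant: 0.62·0.2 + 0.38·0.0530023 = 0.144141.
P(II | observation) = 0.0201409 / 0.144141 = 0.139731.

0.1397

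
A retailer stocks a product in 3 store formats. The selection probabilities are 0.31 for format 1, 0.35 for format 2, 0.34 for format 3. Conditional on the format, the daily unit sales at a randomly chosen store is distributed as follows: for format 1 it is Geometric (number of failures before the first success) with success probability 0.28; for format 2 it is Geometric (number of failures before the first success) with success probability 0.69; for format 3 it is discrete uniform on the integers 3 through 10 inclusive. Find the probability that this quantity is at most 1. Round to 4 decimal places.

Conditional on each format, P(X ≤ 1): 1: 0.4816; 2: 0.9039; 3: 0.
By total probability, P(X ≤ 1) = 0.31·0.4816 + 0.35·0.9039 + 0.34·0 = 0.465661.

0.4657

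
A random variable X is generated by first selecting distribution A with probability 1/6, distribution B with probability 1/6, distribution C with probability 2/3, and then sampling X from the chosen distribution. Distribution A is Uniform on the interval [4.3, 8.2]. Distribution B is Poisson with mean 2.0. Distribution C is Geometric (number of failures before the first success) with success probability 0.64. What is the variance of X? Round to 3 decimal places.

5.456

Per component, A: μ=6.25, E[X²]=40.33; B: μ=2, E[X²]=6; C: μ=0.5625, E[X²]=1.19531.
E[X] = 0.166667·6.25 + 0.166667·2 + 0.666667·0.5625 = 1.75.
E[X²] = 0.166667·40.33 + 0.166667·6 + 0.666667·1.19531 = 8.51854.
Var(X) = E[X²] − (E[X])² = 8.51854 − 3.0625 = 5.45604.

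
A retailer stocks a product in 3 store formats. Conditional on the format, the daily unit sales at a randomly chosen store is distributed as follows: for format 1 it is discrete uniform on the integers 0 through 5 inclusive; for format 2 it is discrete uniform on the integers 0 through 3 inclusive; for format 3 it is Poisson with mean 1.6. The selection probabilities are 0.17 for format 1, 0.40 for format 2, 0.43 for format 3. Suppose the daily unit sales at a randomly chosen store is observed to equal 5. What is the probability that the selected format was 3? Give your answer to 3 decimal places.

Likelihoods P(X=5 | ·): 1: 0.166667; 2: 0; 3: 0.017642.
Posterior ∝ prior × likelihood. Numerator for 3: 0.43·0.017642 = 0.00758605.
Normalizing constant: 0.17·0.166667 + 0.4·0 + 0.43·0.017642 = 0.0359194.
P(3 | observation) = 0.00758605 / 0.0359194 = 0.211197.

0.211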